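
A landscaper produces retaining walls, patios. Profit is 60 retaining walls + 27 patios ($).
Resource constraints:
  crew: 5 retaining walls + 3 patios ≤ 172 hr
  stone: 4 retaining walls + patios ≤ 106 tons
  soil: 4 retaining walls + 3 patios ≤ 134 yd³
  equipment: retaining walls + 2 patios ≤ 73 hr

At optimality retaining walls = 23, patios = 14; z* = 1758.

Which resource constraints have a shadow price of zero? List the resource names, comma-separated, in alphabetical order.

crew: 157/172 (slack 15)
stone: 106/106 (binding)
soil: 134/134 (binding)
equipment: 51/73 (slack 22)
By complementary slackness, a constraint with positive slack has shadow price 0 → crew, equipment.

crew, equipment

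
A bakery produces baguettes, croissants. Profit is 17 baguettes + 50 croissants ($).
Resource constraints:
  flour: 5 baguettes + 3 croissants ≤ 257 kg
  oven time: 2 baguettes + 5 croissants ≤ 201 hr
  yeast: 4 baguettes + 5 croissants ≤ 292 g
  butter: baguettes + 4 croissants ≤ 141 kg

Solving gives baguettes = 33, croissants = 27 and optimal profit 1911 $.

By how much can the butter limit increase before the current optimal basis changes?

Binding constraints: oven time, butter. The basis is B = [[2,5],[1,4]] with det 3.
Per unit increase in butter, x* moves by d = (-1.6667, 0.6667).
The basis stays optimal until baguettes reaches 0; allowable increase = 19.8 kg.

19.8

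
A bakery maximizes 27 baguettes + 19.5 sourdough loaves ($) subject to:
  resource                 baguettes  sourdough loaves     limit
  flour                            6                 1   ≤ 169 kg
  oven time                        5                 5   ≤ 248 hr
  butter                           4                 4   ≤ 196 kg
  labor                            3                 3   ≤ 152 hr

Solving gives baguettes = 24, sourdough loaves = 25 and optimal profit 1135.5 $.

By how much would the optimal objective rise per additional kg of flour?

Binding: flour and butter. Non-binding: oven time (3 unused), labor (5 unused).
Since oven time, labor are not tight, their duals are 0.
From A_Bᵀ y = c: 6·y_flour + 4·y_butter = 27; 1·y_flour + 4·y_butter = 19.5.
This yields shadow prices y_flour = 1.5, y_butter = 4.5.
Shadow price of flour = 1.5.

1.5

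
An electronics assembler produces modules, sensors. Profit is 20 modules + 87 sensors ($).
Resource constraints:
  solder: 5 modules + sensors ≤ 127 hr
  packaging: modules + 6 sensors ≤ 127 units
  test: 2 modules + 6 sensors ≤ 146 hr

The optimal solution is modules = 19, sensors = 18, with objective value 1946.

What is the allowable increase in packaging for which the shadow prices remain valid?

19

Binding constraints: packaging, test. The basis is B = [[1,6],[2,6]] with det -6.
Per unit increase in packaging, x* moves by d = (-1, 0.3333).
The basis stays optimal until modules reaches 0; allowable increase = 19 units.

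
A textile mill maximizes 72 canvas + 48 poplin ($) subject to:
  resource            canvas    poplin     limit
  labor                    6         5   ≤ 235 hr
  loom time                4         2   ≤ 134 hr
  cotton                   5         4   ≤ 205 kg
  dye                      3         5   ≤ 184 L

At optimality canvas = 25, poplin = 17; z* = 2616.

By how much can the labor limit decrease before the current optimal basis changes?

34

Binding constraints: labor, loom time. The basis is B = [[6,5],[4,2]] with det -8.
Per unit decrease in labor, x* moves by d = (0.25, -0.5).
The basis stays optimal until poplin reaches 0; allowable decrease = 34 hr.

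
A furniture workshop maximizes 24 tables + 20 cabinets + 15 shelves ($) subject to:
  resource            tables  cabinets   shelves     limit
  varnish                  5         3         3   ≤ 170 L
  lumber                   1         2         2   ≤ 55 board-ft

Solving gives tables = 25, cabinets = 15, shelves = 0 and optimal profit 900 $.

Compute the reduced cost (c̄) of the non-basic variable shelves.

-5

At the optimum: varnish uses 170 of 170 (binding); lumber uses 55 of 55 (binding).
Dual feasibility on the basic columns requires 5·y_varnish + 1·y_lumber = 24, 3·y_varnish + 2·y_lumber = 20.
→ y_varnish = 4 and y_lumber = 4.
Reduced cost of shelves: c₃ − yᵀa₃ = 15 − (4·3 + 4·2) = 15 − 20 = -5.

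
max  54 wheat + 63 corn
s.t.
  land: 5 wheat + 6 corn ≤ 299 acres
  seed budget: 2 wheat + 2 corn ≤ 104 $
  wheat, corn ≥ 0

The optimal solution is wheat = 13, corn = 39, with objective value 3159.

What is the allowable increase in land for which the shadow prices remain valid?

13

Binding constraints: land, seed budget. The basis is B = [[5,6],[2,2]] with det -2.
Per unit increase in land, x* moves by d = (-1, 1).
The basis stays optimal until wheat reaches 0; allowable increase = 13 acres.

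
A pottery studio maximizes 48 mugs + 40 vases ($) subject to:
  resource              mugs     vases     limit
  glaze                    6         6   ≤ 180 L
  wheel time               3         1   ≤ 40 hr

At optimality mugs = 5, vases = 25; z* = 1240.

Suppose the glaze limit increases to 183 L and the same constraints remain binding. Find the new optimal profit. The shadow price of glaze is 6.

Δb = 3, so new z* = 1240 + (6)·(3) = 1240 + 18 = 1258.

1258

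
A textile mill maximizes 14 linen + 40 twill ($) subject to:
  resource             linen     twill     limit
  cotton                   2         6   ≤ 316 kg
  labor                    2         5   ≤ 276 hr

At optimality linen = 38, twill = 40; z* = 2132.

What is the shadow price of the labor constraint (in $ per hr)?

Check each constraint at x*: cotton 316/316 (tight); labor 276/276 (tight).
The binding rows give the dual system: 2·y_cotton + 2·y_labor = 14 and 6·y_cotton + 5·y_labor = 40.
This yields shadow prices y_cotton = 5, y_labor = 2.
Shadow price of labor = 2.

2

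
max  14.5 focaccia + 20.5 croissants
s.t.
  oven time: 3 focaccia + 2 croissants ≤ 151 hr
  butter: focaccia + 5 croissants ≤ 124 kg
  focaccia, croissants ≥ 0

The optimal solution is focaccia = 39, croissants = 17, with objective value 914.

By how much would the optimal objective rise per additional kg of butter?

Check each constraint at x*: oven time 151/151 (tight); butter 124/124 (tight).
Dual feasibility on the basic columns requires 3·y_oven time + 1·y_butter = 14.5, 2·y_oven time + 5·y_butter = 20.5.
→ y_oven time = 4 and y_butter = 2.5.
Shadow price of butter = 2.5.

2.5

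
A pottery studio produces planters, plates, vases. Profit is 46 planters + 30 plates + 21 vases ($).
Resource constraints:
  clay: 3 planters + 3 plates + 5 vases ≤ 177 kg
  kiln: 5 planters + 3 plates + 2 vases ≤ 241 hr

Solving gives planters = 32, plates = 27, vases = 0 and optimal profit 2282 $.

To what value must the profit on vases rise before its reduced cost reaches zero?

26

Check each constraint at x*: clay 177/177 (tight); kiln 241/241 (tight).
The binding rows give the dual system: 3·y_clay + 5·y_kiln = 46 and 3·y_clay + 3·y_kiln = 30.
Solving: y_clay = 2, y_kiln = 8.
vases enters the basis when its profit ≥ yᵀa₃ = 2·5 + 8·2 = 26.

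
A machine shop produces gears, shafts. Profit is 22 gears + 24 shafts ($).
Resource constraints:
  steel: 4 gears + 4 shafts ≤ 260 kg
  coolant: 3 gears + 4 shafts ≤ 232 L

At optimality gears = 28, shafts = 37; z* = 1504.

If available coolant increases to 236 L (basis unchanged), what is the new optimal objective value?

1512

At the optimum: steel uses 260 of 260 (binding); coolant uses 232 of 232 (binding).
Dual feasibility on the basic columns requires 4·y_steel + 3·y_coolant = 22, 4·y_steel + 4·y_coolant = 24.
Solving: y_steel = 4, y_coolant = 2.
Δz = y_coolant·Δb = 2 × (4) = 8, so new z* = 1504 + 8 = 1512.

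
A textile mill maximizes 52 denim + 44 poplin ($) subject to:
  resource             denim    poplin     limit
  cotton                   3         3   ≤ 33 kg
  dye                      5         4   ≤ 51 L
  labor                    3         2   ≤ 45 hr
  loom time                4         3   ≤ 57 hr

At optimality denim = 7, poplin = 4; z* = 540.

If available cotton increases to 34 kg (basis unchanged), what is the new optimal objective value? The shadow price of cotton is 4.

544

Δb = 1, so new z* = 540 + (4)·(1) = 540 + 4 = 544.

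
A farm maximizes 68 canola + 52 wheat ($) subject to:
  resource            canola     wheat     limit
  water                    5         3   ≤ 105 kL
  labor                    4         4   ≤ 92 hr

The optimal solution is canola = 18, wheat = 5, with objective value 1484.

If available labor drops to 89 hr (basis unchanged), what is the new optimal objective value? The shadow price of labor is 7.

1463

Δb = -3, so new z* = 1484 + (7)·(-3) = 1484 − 21 = 1463.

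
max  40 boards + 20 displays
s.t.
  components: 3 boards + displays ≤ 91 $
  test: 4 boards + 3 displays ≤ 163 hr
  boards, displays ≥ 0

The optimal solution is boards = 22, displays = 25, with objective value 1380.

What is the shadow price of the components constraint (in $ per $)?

8

Both components and test are binding at x*.
Dual feasibility on the basic columns requires 3·y_components + 4·y_test = 40, 1·y_components + 3·y_test = 20.
This yields shadow prices y_components = 8, y_test = 4.
Shadow price of components = 8.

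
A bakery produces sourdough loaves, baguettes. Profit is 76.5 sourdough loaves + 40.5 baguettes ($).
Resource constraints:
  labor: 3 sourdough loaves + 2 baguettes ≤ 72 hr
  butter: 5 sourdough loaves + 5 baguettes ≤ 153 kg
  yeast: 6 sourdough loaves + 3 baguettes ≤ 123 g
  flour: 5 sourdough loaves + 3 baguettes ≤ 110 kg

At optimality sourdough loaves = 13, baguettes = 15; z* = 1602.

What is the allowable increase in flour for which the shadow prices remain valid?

Binding constraints: yeast, flour. The basis is B = [[6,3],[5,3]] with det 3.
Per unit increase in flour, x* moves by d = (-1, 2).
The basis stays optimal until butter becomes binding; allowable increase = 2.6 kg.

2.6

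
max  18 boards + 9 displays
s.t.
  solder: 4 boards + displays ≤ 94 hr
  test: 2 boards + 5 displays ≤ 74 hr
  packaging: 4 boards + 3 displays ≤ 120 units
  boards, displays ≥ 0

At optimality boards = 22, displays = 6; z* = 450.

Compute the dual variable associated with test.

1

Check each constraint at x*: solder 94/94 (tight); test 74/74 (tight); packaging 106/120 (slack 14).
By complementary slackness, y = 0 for the non-binding constraint.
From A_Bᵀ y = c: 4·y_solder + 2·y_test = 18; 1·y_solder + 5·y_test = 9.
Solving: y_solder = 4, y_test = 1.
Shadow price of test = 1.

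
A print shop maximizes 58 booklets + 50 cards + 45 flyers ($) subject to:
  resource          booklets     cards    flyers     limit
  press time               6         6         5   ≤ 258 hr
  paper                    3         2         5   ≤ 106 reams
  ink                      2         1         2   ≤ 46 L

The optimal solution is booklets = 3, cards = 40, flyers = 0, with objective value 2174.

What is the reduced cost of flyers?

-6

Check each constraint at x*: press time 258/258 (tight); paper 89/106 (slack 17); ink 46/46 (tight).
Since paper is not tight, its dual is 0.
The binding rows give the dual system: 6·y_press time + 2·y_ink = 58 and 6·y_press time + 1·y_ink = 50.
Solving: y_press time = 7, y_ink = 8.
Reduced cost of flyers: c₃ − yᵀa₃ = 45 − (7·5 + 8·2) = 45 − 51 = -6.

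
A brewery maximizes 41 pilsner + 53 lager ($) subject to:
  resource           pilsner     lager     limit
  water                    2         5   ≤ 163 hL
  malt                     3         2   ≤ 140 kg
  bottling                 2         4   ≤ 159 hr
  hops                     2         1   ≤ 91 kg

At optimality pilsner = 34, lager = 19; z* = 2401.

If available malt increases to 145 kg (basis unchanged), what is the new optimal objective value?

At the optimum: water uses 163 of 163 (binding); malt uses 140 of 140 (binding); bottling uses 144 of 159 (slack = 15); hops uses 87 of 91 (slack = 4).
By complementary slackness, y = 0 for the non-binding constraints.
The binding rows give the dual system: 2·y_water + 3·y_malt = 41 and 5·y_water + 2·y_malt = 53.
This yields shadow prices y_water = 7, y_malt = 9.
Δz = y_malt·Δb = 9 × (5) = 45, so new z* = 2401 + 45 = 2446.

2446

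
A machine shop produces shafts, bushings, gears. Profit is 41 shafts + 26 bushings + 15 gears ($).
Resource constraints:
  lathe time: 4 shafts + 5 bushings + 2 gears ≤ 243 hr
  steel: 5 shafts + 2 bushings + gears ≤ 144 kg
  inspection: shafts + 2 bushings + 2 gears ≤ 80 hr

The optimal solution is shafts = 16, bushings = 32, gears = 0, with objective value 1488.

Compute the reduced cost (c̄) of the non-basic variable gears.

At the optimum: lathe time uses 224 of 243 (slack = 19); steel uses 144 of 144 (binding); inspection uses 80 of 80 (binding).
Since lathe time is not tight, its dual is 0.
From A_Bᵀ y = c: 5·y_steel + 1·y_inspection = 41; 2·y_steel + 2·y_inspection = 26.
Solving: y_steel = 7, y_inspection = 6.
Reduced cost of gears: c₃ − yᵀa₃ = 15 − (7·1 + 6·2) = 15 − 19 = -4.

-4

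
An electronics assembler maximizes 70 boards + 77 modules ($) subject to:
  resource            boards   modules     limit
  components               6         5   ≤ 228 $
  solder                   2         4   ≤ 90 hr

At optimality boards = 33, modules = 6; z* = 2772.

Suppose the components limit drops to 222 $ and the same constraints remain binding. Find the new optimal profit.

2718

At the optimum: components uses 228 of 228 (binding); solder uses 90 of 90 (binding).
The binding rows give the dual system: 6·y_components + 2·y_solder = 70 and 5·y_components + 4·y_solder = 77.
Solving: y_components = 9, y_solder = 8.
Δz = y_components·Δb = 9 × (-6) = -54, so new z* = 2772 − 54 = 2718.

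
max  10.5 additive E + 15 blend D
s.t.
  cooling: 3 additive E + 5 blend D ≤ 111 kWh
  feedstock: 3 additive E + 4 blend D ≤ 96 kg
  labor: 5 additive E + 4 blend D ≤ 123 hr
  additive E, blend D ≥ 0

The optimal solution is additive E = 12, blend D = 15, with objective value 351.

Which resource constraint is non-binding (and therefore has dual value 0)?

cooling: 111/111 (binding)
feedstock: 96/96 (binding)
labor: 120/123 (slack 3)
By complementary slackness, a constraint with positive slack has shadow price 0 → labor.

labor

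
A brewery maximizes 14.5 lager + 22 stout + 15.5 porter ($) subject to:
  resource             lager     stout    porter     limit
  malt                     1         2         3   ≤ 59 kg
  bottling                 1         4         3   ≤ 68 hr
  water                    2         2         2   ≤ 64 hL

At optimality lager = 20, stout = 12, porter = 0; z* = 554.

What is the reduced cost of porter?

Binding: bottling and water. Non-binding: malt (15 unused).
Slack constraints have shadow price 0 (complementary slackness).
Dual feasibility on the basic columns requires 1·y_bottling + 2·y_water = 14.5, 4·y_bottling + 2·y_water = 22.
Solving: y_bottling = 2.5, y_water = 6.
Reduced cost of porter: c₃ − yᵀa₃ = 15.5 − (2.5·3 + 6·2) = 15.5 − 19.5 = -4.

-4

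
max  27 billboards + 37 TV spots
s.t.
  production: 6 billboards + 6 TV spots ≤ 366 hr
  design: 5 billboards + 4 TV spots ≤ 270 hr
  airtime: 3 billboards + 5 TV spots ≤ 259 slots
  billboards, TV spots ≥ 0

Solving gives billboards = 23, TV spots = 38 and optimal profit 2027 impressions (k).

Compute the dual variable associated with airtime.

5

Binding: production and airtime. Non-binding: design (3 unused).
Since design is not tight, its dual is 0.
From A_Bᵀ y = c: 6·y_production + 3·y_airtime = 27; 6·y_production + 5·y_airtime = 37.
→ y_production = 2 and y_airtime = 5.
Shadow price of airtime = 5.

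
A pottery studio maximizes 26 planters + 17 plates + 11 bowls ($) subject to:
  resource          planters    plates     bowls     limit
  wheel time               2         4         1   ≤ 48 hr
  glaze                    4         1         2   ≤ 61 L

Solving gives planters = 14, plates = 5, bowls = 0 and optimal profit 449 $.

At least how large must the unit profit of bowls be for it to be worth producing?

Both wheel time and glaze are binding at x*.
The binding rows give the dual system: 2·y_wheel time + 4·y_glaze = 26 and 4·y_wheel time + 1·y_glaze = 17.
Solving: y_wheel time = 3, y_glaze = 5.
bowls enters the basis when its profit ≥ yᵀa₃ = 3·1 + 5·2 = 13.

13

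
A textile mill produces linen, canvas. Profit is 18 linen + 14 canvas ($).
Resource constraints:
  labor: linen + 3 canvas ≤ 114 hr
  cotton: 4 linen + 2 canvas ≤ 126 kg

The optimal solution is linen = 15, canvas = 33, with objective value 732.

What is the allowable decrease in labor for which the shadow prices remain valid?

82.5

Binding constraints: labor, cotton. The basis is B = [[1,3],[4,2]] with det -10.
Per unit decrease in labor, x* moves by d = (0.2, -0.4).
The basis stays optimal until canvas reaches 0; allowable decrease = 82.5 hr.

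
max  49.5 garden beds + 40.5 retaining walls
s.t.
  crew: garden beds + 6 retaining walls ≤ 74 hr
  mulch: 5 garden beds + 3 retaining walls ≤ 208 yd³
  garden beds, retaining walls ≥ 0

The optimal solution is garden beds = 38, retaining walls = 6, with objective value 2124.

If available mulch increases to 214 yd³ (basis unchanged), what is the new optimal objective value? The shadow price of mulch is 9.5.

Δb = 6, so new z* = 2124 + (9.5)·(6) = 2124 + 57 = 2181.

2181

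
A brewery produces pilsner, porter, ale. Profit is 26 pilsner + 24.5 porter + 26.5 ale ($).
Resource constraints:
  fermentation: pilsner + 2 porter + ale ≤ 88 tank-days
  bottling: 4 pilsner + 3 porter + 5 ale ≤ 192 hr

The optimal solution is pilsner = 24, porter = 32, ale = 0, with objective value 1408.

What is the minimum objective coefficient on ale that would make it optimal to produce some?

At the optimum: fermentation uses 88 of 88 (binding); bottling uses 192 of 192 (binding).
From A_Bᵀ y = c: 1·y_fermentation + 4·y_bottling = 26; 2·y_fermentation + 3·y_bottling = 24.5.
→ y_fermentation = 4 and y_bottling = 5.5.
ale enters the basis when its profit ≥ yᵀa₃ = 4·1 + 5.5·5 = 31.5.

31.5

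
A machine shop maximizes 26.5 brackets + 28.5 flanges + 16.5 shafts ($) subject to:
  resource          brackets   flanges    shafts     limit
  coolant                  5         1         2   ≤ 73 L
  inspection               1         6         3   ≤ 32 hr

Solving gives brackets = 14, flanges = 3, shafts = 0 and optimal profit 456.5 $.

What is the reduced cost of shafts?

Both coolant and inspection are binding at x*.
From A_Bᵀ y = c: 5·y_coolant + 1·y_inspection = 26.5; 1·y_coolant + 6·y_inspection = 28.5.
This yields shadow prices y_coolant = 4.5, y_inspection = 4.
Reduced cost of shafts: c₃ − yᵀa₃ = 16.5 − (4.5·2 + 4·3) = 16.5 − 21 = -4.5.

-4.5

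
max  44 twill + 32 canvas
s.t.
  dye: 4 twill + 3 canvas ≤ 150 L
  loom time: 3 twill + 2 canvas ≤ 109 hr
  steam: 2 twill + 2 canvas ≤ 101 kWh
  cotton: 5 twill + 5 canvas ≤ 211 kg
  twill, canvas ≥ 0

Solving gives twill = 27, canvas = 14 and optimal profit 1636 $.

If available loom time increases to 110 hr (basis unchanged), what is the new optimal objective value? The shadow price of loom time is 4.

Δb = 1, so new z* = 1636 + (4)·(1) = 1636 + 4 = 1640.

1640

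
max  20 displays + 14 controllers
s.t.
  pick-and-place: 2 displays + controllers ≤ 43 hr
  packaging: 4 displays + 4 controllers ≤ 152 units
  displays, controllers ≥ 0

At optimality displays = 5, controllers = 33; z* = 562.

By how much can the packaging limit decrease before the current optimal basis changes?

66

Binding constraints: pick-and-place, packaging. The basis is B = [[2,1],[4,4]] with det 4.
Per unit decrease in packaging, x* moves by d = (0.25, -0.5).
The basis stays optimal until controllers reaches 0; allowable decrease = 66 units.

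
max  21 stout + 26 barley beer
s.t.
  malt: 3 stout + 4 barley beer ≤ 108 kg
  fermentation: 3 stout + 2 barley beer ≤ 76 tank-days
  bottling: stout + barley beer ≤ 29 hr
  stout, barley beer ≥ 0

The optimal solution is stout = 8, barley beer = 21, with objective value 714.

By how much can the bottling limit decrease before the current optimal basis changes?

Binding constraints: malt, bottling. The basis is B = [[3,4],[1,1]] with det -1.
Per unit decrease in bottling, x* moves by d = (-4, 3).
The basis stays optimal until stout reaches 0; allowable decrease = 2 hr.

2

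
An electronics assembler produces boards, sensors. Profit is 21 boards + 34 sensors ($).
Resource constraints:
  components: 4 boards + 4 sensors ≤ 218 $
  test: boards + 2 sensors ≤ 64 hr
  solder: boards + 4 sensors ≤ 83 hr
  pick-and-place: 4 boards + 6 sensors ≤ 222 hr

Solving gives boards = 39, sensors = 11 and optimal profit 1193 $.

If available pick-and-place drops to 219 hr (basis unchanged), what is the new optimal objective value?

Binding: solder and pick-and-place. Non-binding: components (18 unused), test (3 unused).
Slack constraints have shadow price 0 (complementary slackness).
The binding rows give the dual system: 1·y_solder + 4·y_pick-and-place = 21 and 4·y_solder + 6·y_pick-and-place = 34.
→ y_solder = 1 and y_pick-and-place = 5.
Δz = y_pick-and-place·Δb = 5 × (-3) = -15, so new z* = 1193 − 15 = 1178.

1178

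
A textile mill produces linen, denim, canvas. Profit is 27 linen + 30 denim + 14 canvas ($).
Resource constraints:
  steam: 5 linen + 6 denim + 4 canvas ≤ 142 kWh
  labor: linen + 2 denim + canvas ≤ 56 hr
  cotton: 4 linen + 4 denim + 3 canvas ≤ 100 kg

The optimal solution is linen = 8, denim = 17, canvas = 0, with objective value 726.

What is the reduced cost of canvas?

-7

At the optimum: steam uses 142 of 142 (binding); labor uses 42 of 56 (slack = 14); cotton uses 100 of 100 (binding).
Slack constraints have shadow price 0 (complementary slackness).
From A_Bᵀ y = c: 5·y_steam + 4·y_cotton = 27; 6·y_steam + 4·y_cotton = 30.
This yields shadow prices y_steam = 3, y_cotton = 3.
Reduced cost of canvas: c₃ − yᵀa₃ = 14 − (3·4 + 3·3) = 14 − 21 = -7.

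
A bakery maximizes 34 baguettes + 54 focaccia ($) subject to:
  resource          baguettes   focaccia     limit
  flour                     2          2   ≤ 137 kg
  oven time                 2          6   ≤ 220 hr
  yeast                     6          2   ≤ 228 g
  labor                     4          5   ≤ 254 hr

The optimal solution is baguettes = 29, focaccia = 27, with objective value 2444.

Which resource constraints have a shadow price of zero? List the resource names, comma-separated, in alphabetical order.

flour: 112/137 (slack 25)
oven time: 220/220 (binding)
yeast: 228/228 (binding)
labor: 251/254 (slack 3)
By complementary slackness, a constraint with positive slack has shadow price 0 → flour, labor.

flour, labor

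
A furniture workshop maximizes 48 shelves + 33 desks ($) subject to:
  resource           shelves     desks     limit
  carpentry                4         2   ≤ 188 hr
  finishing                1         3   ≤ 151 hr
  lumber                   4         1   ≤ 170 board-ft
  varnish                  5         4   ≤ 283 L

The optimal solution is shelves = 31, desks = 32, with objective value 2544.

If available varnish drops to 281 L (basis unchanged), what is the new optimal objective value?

2532

Check each constraint at x*: carpentry 188/188 (tight); finishing 127/151 (slack 24); lumber 156/170 (slack 14); varnish 283/283 (tight).
Slack constraints have shadow price 0 (complementary slackness).
From A_Bᵀ y = c: 4·y_carpentry + 5·y_varnish = 48; 2·y_carpentry + 4·y_varnish = 33.
This yields shadow prices y_carpentry = 4.5, y_varnish = 6.
Δz = y_varnish·Δb = 6 × (-2) = -12, so new z* = 2544 − 12 = 2532.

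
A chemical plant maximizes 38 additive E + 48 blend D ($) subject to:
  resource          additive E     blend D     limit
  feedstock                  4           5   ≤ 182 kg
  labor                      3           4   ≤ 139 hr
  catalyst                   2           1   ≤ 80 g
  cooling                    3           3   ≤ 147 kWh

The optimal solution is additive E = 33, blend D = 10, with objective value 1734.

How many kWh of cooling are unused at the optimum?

cooling used = 3·33 + 3·10 = 129; slack = 147 − 129 = 18.

18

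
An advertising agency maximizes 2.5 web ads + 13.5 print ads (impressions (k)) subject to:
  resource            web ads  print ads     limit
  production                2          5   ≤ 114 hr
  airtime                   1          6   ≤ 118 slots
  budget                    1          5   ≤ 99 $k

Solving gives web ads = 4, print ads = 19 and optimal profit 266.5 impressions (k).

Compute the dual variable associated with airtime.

At the optimum: production uses 103 of 114 (slack = 11); airtime uses 118 of 118 (binding); budget uses 99 of 99 (binding).
Since production is not tight, its dual is 0.
The binding rows give the dual system: 1·y_airtime + 1·y_budget = 2.5 and 6·y_airtime + 5·y_budget = 13.5.
Solving: y_airtime = 1, y_budget = 1.5.
Shadow price of airtime = 1.

1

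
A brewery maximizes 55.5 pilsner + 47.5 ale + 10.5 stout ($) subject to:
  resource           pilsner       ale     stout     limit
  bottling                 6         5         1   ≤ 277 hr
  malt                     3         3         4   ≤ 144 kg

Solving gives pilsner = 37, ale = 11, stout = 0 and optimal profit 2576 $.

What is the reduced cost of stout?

-7.5

At the optimum: bottling uses 277 of 277 (binding); malt uses 144 of 144 (binding).
Dual feasibility on the basic columns requires 6·y_bottling + 3·y_malt = 55.5, 5·y_bottling + 3·y_malt = 47.5.
This yields shadow prices y_bottling = 8, y_malt = 2.5.
Reduced cost of stout: c₃ − yᵀa₃ = 10.5 − (8·1 + 2.5·4) = 10.5 − 18 = -7.5.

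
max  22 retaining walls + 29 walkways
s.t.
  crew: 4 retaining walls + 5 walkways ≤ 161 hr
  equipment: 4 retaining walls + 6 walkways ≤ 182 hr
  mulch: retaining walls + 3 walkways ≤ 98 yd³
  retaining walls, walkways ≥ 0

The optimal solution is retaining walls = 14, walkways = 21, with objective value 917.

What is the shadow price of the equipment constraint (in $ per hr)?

Check each constraint at x*: crew 161/161 (tight); equipment 182/182 (tight); mulch 77/98 (slack 21).
By complementary slackness, y = 0 for the non-binding constraint.
Dual feasibility on the basic columns requires 4·y_crew + 4·y_equipment = 22, 5·y_crew + 6·y_equipment = 29.
→ y_crew = 4 and y_equipment = 1.5.
Shadow price of equipment = 1.5.

1.5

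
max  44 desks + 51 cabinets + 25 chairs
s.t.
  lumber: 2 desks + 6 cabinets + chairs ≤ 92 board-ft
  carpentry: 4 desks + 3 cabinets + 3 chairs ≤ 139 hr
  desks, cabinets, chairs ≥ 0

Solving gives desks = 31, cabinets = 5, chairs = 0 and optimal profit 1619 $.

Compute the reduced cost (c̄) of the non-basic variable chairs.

-6

At the optimum: lumber uses 92 of 92 (binding); carpentry uses 139 of 139 (binding).
From A_Bᵀ y = c: 2·y_lumber + 4·y_carpentry = 44; 6·y_lumber + 3·y_carpentry = 51.
This yields shadow prices y_lumber = 4, y_carpentry = 9.
Reduced cost of chairs: c₃ − yᵀa₃ = 25 − (4·1 + 9·3) = 25 − 31 = -6.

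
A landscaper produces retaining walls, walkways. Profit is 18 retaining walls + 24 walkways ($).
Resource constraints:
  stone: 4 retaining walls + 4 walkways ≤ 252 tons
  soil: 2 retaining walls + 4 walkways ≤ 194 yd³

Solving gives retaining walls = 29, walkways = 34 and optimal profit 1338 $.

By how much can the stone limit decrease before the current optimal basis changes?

Binding constraints: stone, soil. The basis is B = [[4,4],[2,4]] with det 8.
Per unit decrease in stone, x* moves by d = (-0.5, 0.25).
The basis stays optimal until retaining walls reaches 0; allowable decrease = 58 tons.

58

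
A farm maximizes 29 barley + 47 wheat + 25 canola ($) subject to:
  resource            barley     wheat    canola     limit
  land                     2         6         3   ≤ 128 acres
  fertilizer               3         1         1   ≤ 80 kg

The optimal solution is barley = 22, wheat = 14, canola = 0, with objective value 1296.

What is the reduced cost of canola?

-1

At the optimum: land uses 128 of 128 (binding); fertilizer uses 80 of 80 (binding).
The binding rows give the dual system: 2·y_land + 3·y_fertilizer = 29 and 6·y_land + 1·y_fertilizer = 47.
→ y_land = 7 and y_fertilizer = 5.
Reduced cost of canola: c₃ − yᵀa₃ = 25 − (7·3 + 5·1) = 25 − 26 = -1.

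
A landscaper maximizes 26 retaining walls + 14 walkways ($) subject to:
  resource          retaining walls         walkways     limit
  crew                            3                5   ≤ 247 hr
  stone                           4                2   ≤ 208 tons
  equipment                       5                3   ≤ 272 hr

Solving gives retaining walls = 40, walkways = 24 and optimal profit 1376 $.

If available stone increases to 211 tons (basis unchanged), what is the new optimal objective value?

At the optimum: crew uses 240 of 247 (slack = 7); stone uses 208 of 208 (binding); equipment uses 272 of 272 (binding).
By complementary slackness, y = 0 for the non-binding constraint.
Dual feasibility on the basic columns requires 4·y_stone + 5·y_equipment = 26, 2·y_stone + 3·y_equipment = 14.
Solving: y_stone = 4, y_equipment = 2.
Δz = y_stone·Δb = 4 × (3) = 12, so new z* = 1376 + 12 = 1388.

1388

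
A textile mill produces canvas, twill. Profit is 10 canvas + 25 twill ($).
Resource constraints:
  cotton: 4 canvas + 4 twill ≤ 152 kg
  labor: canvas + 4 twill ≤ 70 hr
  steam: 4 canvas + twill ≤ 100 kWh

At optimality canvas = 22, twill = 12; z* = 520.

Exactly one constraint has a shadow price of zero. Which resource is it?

cotton

cotton: 136/152 (slack 16)
labor: 70/70 (binding)
steam: 100/100 (binding)
By complementary slackness, a constraint with positive slack has shadow price 0 → cotton.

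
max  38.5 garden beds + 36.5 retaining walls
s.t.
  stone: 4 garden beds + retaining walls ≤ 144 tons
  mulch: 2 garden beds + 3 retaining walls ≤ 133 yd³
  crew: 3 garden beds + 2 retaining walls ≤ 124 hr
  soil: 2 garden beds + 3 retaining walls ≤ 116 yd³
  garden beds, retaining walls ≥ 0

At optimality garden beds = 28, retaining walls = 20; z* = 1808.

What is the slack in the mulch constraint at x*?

17

mulch used = 2·28 + 3·20 = 116; slack = 133 − 116 = 17.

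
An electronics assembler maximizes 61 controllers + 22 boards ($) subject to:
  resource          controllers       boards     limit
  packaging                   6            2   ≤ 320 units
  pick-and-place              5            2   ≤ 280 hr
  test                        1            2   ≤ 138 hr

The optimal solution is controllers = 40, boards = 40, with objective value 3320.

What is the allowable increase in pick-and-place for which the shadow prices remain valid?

3.6

Binding constraints: packaging, pick-and-place. The basis is B = [[6,2],[5,2]] with det 2.
Per unit increase in pick-and-place, x* moves by d = (-1, 3).
The basis stays optimal until test becomes binding; allowable increase = 3.6 hr.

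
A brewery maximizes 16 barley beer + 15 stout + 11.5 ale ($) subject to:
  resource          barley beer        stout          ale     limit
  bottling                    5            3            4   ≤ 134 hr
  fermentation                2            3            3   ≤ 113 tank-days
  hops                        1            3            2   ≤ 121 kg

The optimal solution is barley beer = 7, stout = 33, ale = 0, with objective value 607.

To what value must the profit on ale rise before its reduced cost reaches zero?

Binding: bottling and fermentation. Non-binding: hops (15 unused).
Since hops is not tight, its dual is 0.
The binding rows give the dual system: 5·y_bottling + 2·y_fermentation = 16 and 3·y_bottling + 3·y_fermentation = 15.
Solving: y_bottling = 2, y_fermentation = 3.
ale enters the basis when its profit ≥ yᵀa₃ = 2·4 + 3·3 = 17.

17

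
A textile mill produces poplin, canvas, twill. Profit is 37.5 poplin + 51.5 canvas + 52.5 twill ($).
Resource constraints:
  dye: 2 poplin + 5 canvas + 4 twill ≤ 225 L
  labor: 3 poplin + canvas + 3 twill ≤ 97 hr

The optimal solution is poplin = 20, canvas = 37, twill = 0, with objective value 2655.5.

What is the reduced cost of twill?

-3

Check each constraint at x*: dye 225/225 (tight); labor 97/97 (tight).
From A_Bᵀ y = c: 2·y_dye + 3·y_labor = 37.5; 5·y_dye + 1·y_labor = 51.5.
This yields shadow prices y_dye = 9, y_labor = 6.5.
Reduced cost of twill: c₃ − yᵀa₃ = 52.5 − (9·4 + 6.5·3) = 52.5 − 55.5 = -3.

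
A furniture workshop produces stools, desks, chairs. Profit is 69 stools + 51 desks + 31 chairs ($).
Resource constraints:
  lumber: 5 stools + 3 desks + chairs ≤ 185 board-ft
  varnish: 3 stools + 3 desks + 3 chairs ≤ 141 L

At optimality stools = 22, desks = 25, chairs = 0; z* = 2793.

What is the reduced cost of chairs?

-2

Check each constraint at x*: lumber 185/185 (tight); varnish 141/141 (tight).
Dual feasibility on the basic columns requires 5·y_lumber + 3·y_varnish = 69, 3·y_lumber + 3·y_varnish = 51.
Solving: y_lumber = 9, y_varnish = 8.
Reduced cost of chairs: c₃ − yᵀa₃ = 31 − (9·1 + 8·3) = 31 − 33 = -2.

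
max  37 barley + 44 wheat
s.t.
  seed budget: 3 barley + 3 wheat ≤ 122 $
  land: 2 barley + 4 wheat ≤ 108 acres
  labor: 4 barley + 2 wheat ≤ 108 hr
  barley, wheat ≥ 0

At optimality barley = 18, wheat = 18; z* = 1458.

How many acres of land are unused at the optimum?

land used = 2·18 + 4·18 = 108; slack = 108 − 108 = 0.

0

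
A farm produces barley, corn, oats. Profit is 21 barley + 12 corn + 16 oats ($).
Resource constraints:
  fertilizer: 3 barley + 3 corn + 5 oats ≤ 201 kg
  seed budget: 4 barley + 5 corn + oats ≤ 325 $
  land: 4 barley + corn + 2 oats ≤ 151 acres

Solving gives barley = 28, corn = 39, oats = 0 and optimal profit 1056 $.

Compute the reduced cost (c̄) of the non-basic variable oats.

At the optimum: fertilizer uses 201 of 201 (binding); seed budget uses 307 of 325 (slack = 18); land uses 151 of 151 (binding).
Since seed budget is not tight, its dual is 0.
Dual feasibility on the basic columns requires 3·y_fertilizer + 4·y_land = 21, 3·y_fertilizer + 1·y_land = 12.
→ y_fertilizer = 3 and y_land = 3.
Reduced cost of oats: c₃ − yᵀa₃ = 16 − (3·5 + 3·2) = 16 − 21 = -5.

-5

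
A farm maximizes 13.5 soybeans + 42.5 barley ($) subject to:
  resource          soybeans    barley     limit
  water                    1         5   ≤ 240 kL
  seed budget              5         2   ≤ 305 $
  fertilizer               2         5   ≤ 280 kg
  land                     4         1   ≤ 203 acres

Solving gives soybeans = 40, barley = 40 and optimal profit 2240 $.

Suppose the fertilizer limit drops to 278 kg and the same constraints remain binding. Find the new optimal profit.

Binding: water and fertilizer. Non-binding: seed budget (25 unused), land (3 unused).
By complementary slackness, y = 0 for the non-binding constraints.
Dual feasibility on the basic columns requires 1·y_water + 2·y_fertilizer = 13.5, 5·y_water + 5·y_fertilizer = 42.5.
Solving: y_water = 3.5, y_fertilizer = 5.
Δz = y_fertilizer·Δb = 5 × (-2) = -10, so new z* = 2240 − 10 = 2230.

2230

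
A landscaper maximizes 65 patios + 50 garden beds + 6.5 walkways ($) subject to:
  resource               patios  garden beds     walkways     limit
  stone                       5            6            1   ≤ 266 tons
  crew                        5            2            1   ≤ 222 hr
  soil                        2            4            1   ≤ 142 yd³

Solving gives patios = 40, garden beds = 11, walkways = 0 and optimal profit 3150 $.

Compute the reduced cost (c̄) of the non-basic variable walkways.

-6.5

At the optimum: stone uses 266 of 266 (binding); crew uses 222 of 222 (binding); soil uses 124 of 142 (slack = 18).
Since soil is not tight, its dual is 0.
Dual feasibility on the basic columns requires 5·y_stone + 5·y_crew = 65, 6·y_stone + 2·y_crew = 50.
This yields shadow prices y_stone = 6, y_crew = 7.
Reduced cost of walkways: c₃ − yᵀa₃ = 6.5 − (6·1 + 7·1) = 6.5 − 13 = -6.5.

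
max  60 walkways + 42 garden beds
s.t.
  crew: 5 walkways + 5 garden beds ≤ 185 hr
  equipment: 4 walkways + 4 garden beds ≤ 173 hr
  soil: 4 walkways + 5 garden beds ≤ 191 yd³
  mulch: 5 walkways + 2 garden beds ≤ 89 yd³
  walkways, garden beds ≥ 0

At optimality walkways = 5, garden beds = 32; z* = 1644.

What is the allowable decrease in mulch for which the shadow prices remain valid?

Binding constraints: crew, mulch. The basis is B = [[5,5],[5,2]] with det -15.
Per unit decrease in mulch, x* moves by d = (-0.3333, 0.3333).
The basis stays optimal until walkways reaches 0; allowable decrease = 15 yd³.

15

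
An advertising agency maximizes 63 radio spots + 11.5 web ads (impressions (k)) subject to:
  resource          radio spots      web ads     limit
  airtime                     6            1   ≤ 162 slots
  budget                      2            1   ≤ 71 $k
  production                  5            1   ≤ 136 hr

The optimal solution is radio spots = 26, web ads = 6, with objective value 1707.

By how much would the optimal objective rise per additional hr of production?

At the optimum: airtime uses 162 of 162 (binding); budget uses 58 of 71 (slack = 13); production uses 136 of 136 (binding).
Since budget is not tight, its dual is 0.
Dual feasibility on the basic columns requires 6·y_airtime + 5·y_production = 63, 1·y_airtime + 1·y_production = 11.5.
→ y_airtime = 5.5 and y_production = 6.
Shadow price of production = 6.

6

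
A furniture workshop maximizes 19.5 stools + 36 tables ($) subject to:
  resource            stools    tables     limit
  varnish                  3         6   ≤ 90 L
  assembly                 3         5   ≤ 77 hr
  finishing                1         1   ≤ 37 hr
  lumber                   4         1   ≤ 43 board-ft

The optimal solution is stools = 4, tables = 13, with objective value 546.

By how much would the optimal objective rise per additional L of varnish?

3.5

At the optimum: varnish uses 90 of 90 (binding); assembly uses 77 of 77 (binding); finishing uses 17 of 37 (slack = 20); lumber uses 29 of 43 (slack = 14).
Since finishing, lumber are not tight, their duals are 0.
Dual feasibility on the basic columns requires 3·y_varnish + 3·y_assembly = 19.5, 6·y_varnish + 5·y_assembly = 36.
This yields shadow prices y_varnish = 3.5, y_assembly = 3.
Shadow price of varnish = 3.5.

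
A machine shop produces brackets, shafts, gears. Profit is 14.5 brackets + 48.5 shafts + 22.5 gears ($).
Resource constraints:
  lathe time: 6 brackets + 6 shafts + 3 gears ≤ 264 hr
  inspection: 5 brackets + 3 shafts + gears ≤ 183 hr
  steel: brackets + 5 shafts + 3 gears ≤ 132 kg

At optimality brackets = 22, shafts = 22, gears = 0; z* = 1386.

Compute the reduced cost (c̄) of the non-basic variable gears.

-6

Binding: lathe time and steel. Non-binding: inspection (7 unused).
Slack constraints have shadow price 0 (complementary slackness).
From A_Bᵀ y = c: 6·y_lathe time + 1·y_steel = 14.5; 6·y_lathe time + 5·y_steel = 48.5.
This yields shadow prices y_lathe time = 1, y_steel = 8.5.
Reduced cost of gears: c₃ − yᵀa₃ = 22.5 − (1·3 + 8.5·3) = 22.5 − 28.5 = -6.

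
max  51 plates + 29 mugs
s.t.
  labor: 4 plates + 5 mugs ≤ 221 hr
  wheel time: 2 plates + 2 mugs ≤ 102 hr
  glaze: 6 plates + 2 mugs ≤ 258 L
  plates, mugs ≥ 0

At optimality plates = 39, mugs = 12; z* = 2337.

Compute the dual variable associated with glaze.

5.5

At the optimum: labor uses 216 of 221 (slack = 5); wheel time uses 102 of 102 (binding); glaze uses 258 of 258 (binding).
Slack constraints have shadow price 0 (complementary slackness).
From A_Bᵀ y = c: 2·y_wheel time + 6·y_glaze = 51; 2·y_wheel time + 2·y_glaze = 29.
This yields shadow prices y_wheel time = 9, y_glaze = 5.5.
Shadow price of glaze = 5.5.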